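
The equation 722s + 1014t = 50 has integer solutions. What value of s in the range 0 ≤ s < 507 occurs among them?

295

Euclid: 1014 = 1·722 + 292; 722 = 2·292 + 138; 292 = 2·138 + 16; 138 = 8·16 + 10; 16 = 1·10 + 6; 10 = 1·6 + 4; 6 = 1·4 + 2; 4 = 2·2 + 0 → gcd = 2; 50 = 2·25.
Back-substitution yields 722·(-191) + 1014·(136) = 2, so one solution is s = -191·25 = -4775, t = 136·25 = 3400.
Solutions in s differ by 1014/2 = 507; the one in [0, 507) is -4775 mod 507 = 295.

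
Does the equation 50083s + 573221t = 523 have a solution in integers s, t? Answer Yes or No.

gcd(50083, 573221): 573221 = 11·50083 + 22308; 50083 = 2·22308 + 5467; 22308 = 4·5467 + 440; 5467 = 12·440 + 187; 440 = 2·187 + 66; 187 = 2·66 + 55; 66 = 1·55 + 11; 55 = 5·11 + 0 → 11
11 does not divide 523, so a solution does not exist.

No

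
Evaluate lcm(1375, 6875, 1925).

48125

1375 = 5³ · 11; 6875 = 5⁴ · 11; 1925 = 5² · 7 · 11
lcm takes max exponent of each prime: 5⁴ · 7 · 11 = 48125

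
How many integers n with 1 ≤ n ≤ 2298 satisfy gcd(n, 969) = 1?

1367

Prime factors of 969: 3, 17, 19. Count integers ≤ 2298 divisible by none of them.
By inclusion–exclusion: 2298 − ⌊2298/3⌋ − ⌊2298/17⌋ − ⌊2298/19⌋ + ⌊2298/51⌋ + ⌊2298/57⌋ + ⌊2298/323⌋ − ⌊2298/969⌋ = 1367.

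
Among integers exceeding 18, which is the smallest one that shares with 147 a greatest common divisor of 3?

147 = 3·49. Any a with gcd(a, 147) = 3 is a multiple of 3, say 3s, with s coprime to 49.
Need s > 18/3, so s ≥ 7. First s ≥ 7 with gcd(s, 49) = 1 is s = 8. Thus a = 3·8 = 24.

24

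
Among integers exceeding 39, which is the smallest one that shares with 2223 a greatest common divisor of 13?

52

Multiples of 13 above 39: 13·4, 13·5, … . Need the cofactor coprime to 2223/13 = 171.
Checking s = 4, 5, … the first with gcd(s, 171) = 1 is s = 4, giving 52.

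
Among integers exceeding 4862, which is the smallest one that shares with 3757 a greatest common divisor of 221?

3757 = 221·17. Any m with gcd(m, 3757) = 221 is a multiple of 221, say 221s, with s coprime to 17.
Need s > 4862/221, so s ≥ 23. First s ≥ 23 with gcd(s, 17) = 1 is s = 23. Thus m = 221·23 = 5083.

5083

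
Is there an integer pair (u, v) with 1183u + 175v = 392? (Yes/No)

By Bézout, 1183u + 175v = 392 has integer solutions iff gcd(1183, 175) | 392.
Euclid: 1183 = 6·175 + 133; 175 = 1·133 + 42; 133 = 3·42 + 7; 42 = 6·7 + 0. gcd = 7; 392 mod 7 = 0. Yes.

Yes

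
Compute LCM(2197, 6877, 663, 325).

2197 = 13³; 6877 = 13 · 23²; 663 = 3 · 13 · 17; 325 = 5² · 13
lcm takes max exponent of each prime: 3 · 5² · 13³ · 17 · 23² = 1481821575

1481821575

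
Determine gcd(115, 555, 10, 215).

115 = 5 · 23; 555 = 3 · 5 · 37; 10 = 2 · 5; 215 = 5 · 43
gcd takes min exponent of each prime: 5 = 5

5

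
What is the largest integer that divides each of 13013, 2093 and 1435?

7

gcd(13013, 2093): 13013 = 6·2093 + 455; 2093 = 4·455 + 273; 455 = 1·273 + 182; 273 = 1·182 + 91; 182 = 2·91 + 0 → 91
gcd(91, 1435): 1435 = 15·91 + 70; 91 = 1·70 + 21; 70 = 3·21 + 7; 21 = 3·7 + 0 → 7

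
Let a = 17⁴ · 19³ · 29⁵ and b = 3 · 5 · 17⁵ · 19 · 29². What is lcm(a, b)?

2996309410700524305

max exponent per prime: 3 · 5 · 17⁵ · 19³ · 29⁵ = 2996309410700524305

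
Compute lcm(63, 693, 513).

63 = 3² · 7; 693 = 3² · 7 · 11; 513 = 3³ · 19
lcm takes max exponent of each prime: 3³ · 7 · 11 · 19 = 39501

39501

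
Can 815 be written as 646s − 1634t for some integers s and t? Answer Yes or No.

By Bézout, 646s − 1634t = 815 has integer solutions iff gcd(646, 1634) | 815.
Euclid: 1634 = 2·646 + 342; 646 = 1·342 + 304; 342 = 1·304 + 38; 304 = 8·38 + 0. gcd = 38; 815 mod 38 = 17. No.

No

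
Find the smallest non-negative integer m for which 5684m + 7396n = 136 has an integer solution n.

1823

Reduce mod 7396: 5684m ≡ 136 (mod 7396). With g = gcd(5684, 7396) = 4 dividing 136, divide through: 1421m ≡ 34 (mod 1849).
Since gcd(1421, 1849) = 1, m ≡ 34·(1421)⁻¹ ≡ 1823 (mod 1849). Smallest non-negative: 1823.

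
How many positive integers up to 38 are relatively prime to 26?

Prime factors of 26: 2, 13. Count integers ≤ 38 divisible by none of them.
By inclusion–exclusion: 38 − ⌊38/2⌋ − ⌊38/13⌋ + ⌊38/26⌋ = 18.

18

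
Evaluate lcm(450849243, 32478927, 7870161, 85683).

450849243 = 3 · 13² · 23² · 41²; 32478927 = 3 · 13² · 29 · 47²; 7870161 = 3 · 13² · 19² · 43; 85683 = 3 · 13⁴
lcm takes max exponent of each prime: 3 · 13⁴ · 19² · 23² · 29 · 41² · 43 · 47² = 75768278629572432501

75768278629572432501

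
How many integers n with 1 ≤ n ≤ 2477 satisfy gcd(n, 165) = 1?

1202

Prime factors of 165: 3, 5, 11. Count integers ≤ 2477 divisible by none of them.
By inclusion–exclusion: 2477 − ⌊2477/3⌋ − ⌊2477/5⌋ − ⌊2477/11⌋ + ⌊2477/15⌋ + ⌊2477/33⌋ + ⌊2477/55⌋ − ⌊2477/165⌋ = 1202.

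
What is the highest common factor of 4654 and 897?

Euclid: 4654 = 5·897 + 169; 897 = 5·169 + 52; 169 = 3·52 + 13; 52 = 4·13 + 0. Last nonzero remainder: 13.

13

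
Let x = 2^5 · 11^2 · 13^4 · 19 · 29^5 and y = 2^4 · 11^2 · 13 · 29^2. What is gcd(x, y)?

21166288

min exponent per shared prime: 2^4 · 11^2 · 13 · 29^2 = 21166288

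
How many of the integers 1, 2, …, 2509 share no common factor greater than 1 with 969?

1492

Prime factors of 969: 3, 17, 19. Count integers ≤ 2509 divisible by none of them.
By inclusion–exclusion: 2509 − ⌊2509/3⌋ − ⌊2509/17⌋ − ⌊2509/19⌋ + ⌊2509/51⌋ + ⌊2509/57⌋ + ⌊2509/323⌋ − ⌊2509/969⌋ = 1492.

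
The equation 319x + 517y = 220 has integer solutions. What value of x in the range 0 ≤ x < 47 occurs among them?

Euclid: 517 = 1·319 + 198; 319 = 1·198 + 121; 198 = 1·121 + 77; 121 = 1·77 + 44; 77 = 1·44 + 33; 44 = 1·33 + 11; 33 = 3·11 + 0 → gcd = 11; 220 = 11·20.
Back-substitution yields 319·(13) + 517·(-8) = 11, so one solution is x = 13·20 = 260, y = -8·20 = -160.
Solutions in x differ by 517/11 = 47; the one in [0, 47) is 260 mod 47 = 25.

25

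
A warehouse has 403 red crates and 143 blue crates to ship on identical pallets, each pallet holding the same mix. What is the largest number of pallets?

13

Euclid: 403 = 2·143 + 117; 143 = 1·117 + 26; 117 = 4·26 + 13; 26 = 2·13 + 0. Last nonzero remainder: 13.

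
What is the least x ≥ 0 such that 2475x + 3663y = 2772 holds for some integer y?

gcd(2475, 3663) = 99 (Euclid: 3663 = 1·2475 + 1188; 2475 = 2·1188 + 99; 1188 = 12·99 + 0), and 99 | 2772.
Extended Euclid: 2475·(3) + 3663·(-2) = 99. Scale by 28: x₀ = 84.
General solution x = x₀ + 37t; reducing mod 37 gives x = 10 (and y = -6).

10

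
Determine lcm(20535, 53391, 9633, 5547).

121919149365

lcm(20535, 53391) = 20535·53391/gcd = 1096384185/4107 = 266955
lcm(266955, 9633) = 266955·9633/gcd = 2571577515/39 = 65937885
lcm(65937885, 5547) = 65937885·5547/gcd = 365757448095/3 = 121919149365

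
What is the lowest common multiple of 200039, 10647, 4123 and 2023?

lcm(200039, 10647) = 200039·10647/gcd = 2129815233/7 = 304259319
lcm(304259319, 4123) = 304259319·4123/gcd = 1254461172237/7 = 179208738891
lcm(179208738891, 2023) = 179208738891·2023/gcd = 362539278776493/119 = 3046548561147

3046548561147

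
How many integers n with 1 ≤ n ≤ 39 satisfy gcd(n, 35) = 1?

35 = 5·7. Inclusion–exclusion on these primes:
39 − ⌊39/5⌋ − ⌊39/7⌋ + ⌊39/35⌋ = 28

28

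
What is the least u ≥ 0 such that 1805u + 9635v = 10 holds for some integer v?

379

gcd(1805, 9635) = 5 (Euclid: 9635 = 5·1805 + 610; 1805 = 2·610 + 585; 610 = 1·585 + 25; 585 = 23·25 + 10; 25 = 2·10 + 5; 10 = 2·5 + 0), and 5 | 10.
Extended Euclid: 1805·(-774) + 9635·(145) = 5. Scale by 2: u₀ = -1548.
General solution u = u₀ + 1927t; reducing mod 1927 gives u = 379 (and v = -71).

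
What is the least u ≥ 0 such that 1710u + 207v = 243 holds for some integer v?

16

gcd(1710, 207) = 9 (Euclid: 1710 = 8·207 + 54; 207 = 3·54 + 45; 54 = 1·45 + 9; 45 = 5·9 + 0), and 9 | 243.
Extended Euclid: 1710·(4) + 207·(-33) = 9. Scale by 27: u₀ = 108.
General solution u = u₀ + 23t; reducing mod 23 gives u = 16 (and v = -131).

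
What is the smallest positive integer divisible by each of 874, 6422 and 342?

1329354

874 = 2 · 19 · 23; 6422 = 2 · 13² · 19; 342 = 2 · 3² · 19
lcm takes max exponent of each prime: 2 · 3² · 13² · 19 · 23 = 1329354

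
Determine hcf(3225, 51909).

3225 = 3 · 5² · 43
51909 = 3 · 11³ · 13
Common: 3 = 3

3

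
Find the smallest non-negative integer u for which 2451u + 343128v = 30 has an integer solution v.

Euclid: 343128 = 139·2451 + 2439; 2451 = 1·2439 + 12; 2439 = 203·12 + 3; 12 = 4·3 + 0 → gcd = 3; 30 = 3·10.
Back-substitution yields 2451·(-28559) + 343128·(204) = 3, so one solution is u = -28559·10 = -285590, v = 204·10 = 2040.
Solutions in u differ by 343128/3 = 114376; the one in [0, 114376) is -285590 mod 114376 = 57538.

57538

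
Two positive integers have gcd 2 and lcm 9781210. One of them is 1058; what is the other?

Using uv = gcd(u,v)·lcm(u,v) = 2·9781210 = 19562420, we get v = 19562420/1058 = 18490.

18490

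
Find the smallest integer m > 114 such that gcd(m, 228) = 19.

228 = 19·12. Any m with gcd(m, 228) = 19 is a multiple of 19, say 19s, with s coprime to 12.
Need s > 114/19, so s ≥ 7. First s ≥ 7 with gcd(s, 12) = 1 is s = 7. Thus m = 19·7 = 133.

133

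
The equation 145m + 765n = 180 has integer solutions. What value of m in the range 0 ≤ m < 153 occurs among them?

54

Reduce mod 765: 145m ≡ 180 (mod 765). With g = gcd(145, 765) = 5 dividing 180, divide through: 29m ≡ 36 (mod 153).
Since gcd(29, 153) = 1, m ≡ 36·(29)⁻¹ ≡ 54 (mod 153). Smallest non-negative: 54.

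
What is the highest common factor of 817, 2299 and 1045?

gcd(817, 2299): 2299 = 2·817 + 665; 817 = 1·665 + 152; 665 = 4·152 + 57; 152 = 2·57 + 38; 57 = 1·38 + 19; 38 = 2·19 + 0 → 19
gcd(19, 1045): 1045 = 55·19 + 0 → 19

19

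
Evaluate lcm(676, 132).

676 = 2² · 13²; 132 = 2² · 3 · 11
max exponents: 2² · 3 · 11 · 13² = 22308

22308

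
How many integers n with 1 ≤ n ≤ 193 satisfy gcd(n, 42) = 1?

56

Prime factors of 42: 2, 3, 7. Count integers ≤ 193 divisible by none of them.
By inclusion–exclusion: 193 − ⌊193/2⌋ − ⌊193/3⌋ − ⌊193/7⌋ + ⌊193/6⌋ + ⌊193/14⌋ + ⌊193/21⌋ − ⌊193/42⌋ = 56.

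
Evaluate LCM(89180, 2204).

89180 = 2² · 5 · 7³ · 13; 2204 = 2² · 19 · 29
max exponents: 2² · 5 · 7³ · 13 · 19 · 29 = 49138180

49138180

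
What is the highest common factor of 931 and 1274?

49

Euclid: 1274 = 1·931 + 343; 931 = 2·343 + 245; 343 = 1·245 + 98; 245 = 2·98 + 49; 98 = 2·49 + 0. Last nonzero remainder: 49.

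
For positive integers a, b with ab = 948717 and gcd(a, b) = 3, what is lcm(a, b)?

For any two positive integers, gcd × lcm equals their product. Hence lcm = 948717 / 3 = 316239.

316239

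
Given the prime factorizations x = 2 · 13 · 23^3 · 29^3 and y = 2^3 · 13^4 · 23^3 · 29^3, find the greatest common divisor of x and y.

min exponent per shared prime: 2 · 13 · 23^3 · 29^3 = 7715265038

7715265038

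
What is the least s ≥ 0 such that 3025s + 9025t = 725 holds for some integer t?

224

Euclid: 9025 = 2·3025 + 2975; 3025 = 1·2975 + 50; 2975 = 59·50 + 25; 50 = 2·25 + 0 → gcd = 25; 725 = 25·29.
Back-substitution yields 3025·(-179) + 9025·(60) = 25, so one solution is s = -179·29 = -5191, t = 60·29 = 1740.
Solutions in s differ by 9025/25 = 361; the one in [0, 361) is -5191 mod 361 = 224.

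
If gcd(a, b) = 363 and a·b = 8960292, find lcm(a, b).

gcd·lcm = product, so lcm = 8960292/363 = 24684.

24684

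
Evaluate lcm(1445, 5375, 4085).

1445 = 5 · 17²; 5375 = 5³ · 43; 4085 = 5 · 19 · 43
lcm takes max exponent of each prime: 5³ · 17² · 19 · 43 = 29514125

29514125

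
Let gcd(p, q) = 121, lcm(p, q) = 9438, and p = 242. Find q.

4719

Using pq = gcd(p,q)·lcm(p,q) = 121·9438 = 1141998, we get q = 1141998/242 = 4719.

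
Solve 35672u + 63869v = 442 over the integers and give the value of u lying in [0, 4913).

1615

Reduce mod 63869: 35672u ≡ 442 (mod 63869). With g = gcd(35672, 63869) = 13 dividing 442, divide through: 2744u ≡ 34 (mod 4913).
Since gcd(2744, 4913) = 1, u ≡ 34·(2744)⁻¹ ≡ 1615 (mod 4913). Smallest non-negative: 1615.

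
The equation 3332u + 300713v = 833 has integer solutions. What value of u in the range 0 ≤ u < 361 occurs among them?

271

gcd(3332, 300713) = 833 (Euclid: 300713 = 90·3332 + 833; 3332 = 4·833 + 0), and 833 | 833.
Extended Euclid: 3332·(-90) + 300713·(1) = 833. Scale by 1: u₀ = -90.
General solution u = u₀ + 361t; reducing mod 361 gives u = 271 (and v = -3).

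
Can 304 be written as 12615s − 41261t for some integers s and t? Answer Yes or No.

By Bézout, 12615s − 41261t = 304 has integer solutions iff gcd(12615, 41261) | 304.
Euclid: 41261 = 3·12615 + 3416; 12615 = 3·3416 + 2367; 3416 = 1·2367 + 1049; 2367 = 2·1049 + 269; 1049 = 3·269 + 242; 269 = 1·242 + 27; 242 = 8·27 + 26; 27 = 1·26 + 1; 26 = 26·1 + 0. gcd = 1; 304 mod 1 = 0. Yes.

Yes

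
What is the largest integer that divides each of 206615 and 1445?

5

Euclid: 206615 = 142·1445 + 1425; 1445 = 1·1425 + 20; 1425 = 71·20 + 5; 20 = 4·5 + 0. Last nonzero remainder: 5.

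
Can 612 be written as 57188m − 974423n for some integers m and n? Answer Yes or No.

Yes

By Bézout, 57188m − 974423n = 612 has integer solutions iff gcd(57188, 974423) | 612.
Euclid: 974423 = 17·57188 + 2227; 57188 = 25·2227 + 1513; 2227 = 1·1513 + 714; 1513 = 2·714 + 85; 714 = 8·85 + 34; 85 = 2·34 + 17; 34 = 2·17 + 0. gcd = 17; 612 mod 17 = 0. Yes.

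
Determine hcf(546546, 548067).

507

Euclid: 548067 = 1·546546 + 1521; 546546 = 359·1521 + 507; 1521 = 3·507 + 0. Last nonzero remainder: 507.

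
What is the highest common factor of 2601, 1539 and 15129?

gcd(2601, 1539): 2601 = 1·1539 + 1062; 1539 = 1·1062 + 477; 1062 = 2·477 + 108; 477 = 4·108 + 45; 108 = 2·45 + 18; 45 = 2·18 + 9; 18 = 2·9 + 0 → 9
gcd(9, 15129): 15129 = 1681·9 + 0 → 9

9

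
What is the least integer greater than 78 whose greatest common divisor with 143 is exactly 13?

gcd(m, 143) = 13 forces 13 | m; write m = 13s. Then gcd(13s, 13·11) = 13·gcd(s, 11), so need gcd(s, 11) = 1.
13s > 78 gives s ≥ 7. The least s ≥ 7 coprime to 11 is 7, so m = 13·7 = 91.

91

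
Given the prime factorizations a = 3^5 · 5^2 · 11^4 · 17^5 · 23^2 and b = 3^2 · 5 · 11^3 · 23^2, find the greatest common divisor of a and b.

31684455

min exponent per shared prime: 3^2 · 5 · 11^3 · 23^2 = 31684455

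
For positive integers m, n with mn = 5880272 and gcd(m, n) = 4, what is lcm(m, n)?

For any two positive integers, gcd × lcm equals their product. Hence lcm = 5880272 / 4 = 1470068.

1470068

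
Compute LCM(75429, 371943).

gcd first: 371943 = 4·75429 + 70227; 75429 = 1·70227 + 5202; 70227 = 13·5202 + 2601; 5202 = 2·2601 + 0 → gcd = 2601
lcm = 75429·371943/gcd = 28055288547/2601 = 10786347

10786347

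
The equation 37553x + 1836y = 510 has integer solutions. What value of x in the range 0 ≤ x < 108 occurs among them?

gcd(37553, 1836) = 17 (Euclid: 37553 = 20·1836 + 833; 1836 = 2·833 + 170; 833 = 4·170 + 153; 170 = 1·153 + 17; 153 = 9·17 + 0), and 17 | 510.
Extended Euclid: 37553·(-11) + 1836·(225) = 17. Scale by 30: x₀ = -330.
General solution x = x₀ + 108t; reducing mod 108 gives x = 102 (and y = -2086).

102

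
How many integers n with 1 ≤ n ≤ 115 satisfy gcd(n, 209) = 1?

209 = 11·19. Inclusion–exclusion on these primes:
115 − ⌊115/11⌋ − ⌊115/19⌋ + ⌊115/209⌋ = 99

99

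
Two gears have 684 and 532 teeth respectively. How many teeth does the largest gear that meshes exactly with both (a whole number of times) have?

76

684 = 2² · 3² · 19
532 = 2² · 7 · 19
Common: 2² · 19 = 76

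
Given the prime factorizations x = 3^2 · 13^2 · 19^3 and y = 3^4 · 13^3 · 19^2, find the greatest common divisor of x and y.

549081

min exponent per shared prime: 3^2 · 13^2 · 19^2 = 549081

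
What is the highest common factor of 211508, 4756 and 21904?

4

gcd(211508, 4756): 211508 = 44·4756 + 2244; 4756 = 2·2244 + 268; 2244 = 8·268 + 100; 268 = 2·100 + 68; 100 = 1·68 + 32; 68 = 2·32 + 4; 32 = 8·4 + 0 → 4
gcd(4, 21904): 21904 = 5476·4 + 0 → 4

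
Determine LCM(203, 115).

203 = 7 · 29; 115 = 5 · 23
max exponents: 5 · 7 · 23 · 29 = 23345

23345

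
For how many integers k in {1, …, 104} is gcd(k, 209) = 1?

209 = 11·19. Inclusion–exclusion on these primes:
104 − ⌊104/11⌋ − ⌊104/19⌋ + ⌊104/209⌋ = 90

90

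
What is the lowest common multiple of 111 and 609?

22533

111 = 3 · 37; 609 = 3 · 7 · 29
max exponents: 3 · 7 · 29 · 37 = 22533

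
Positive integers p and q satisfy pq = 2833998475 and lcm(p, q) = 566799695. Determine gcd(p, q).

5

From gcd × lcm = pq: gcd = 2833998475 / 566799695 = 5.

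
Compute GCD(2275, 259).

Euclid: 2275 = 8·259 + 203; 259 = 1·203 + 56; 203 = 3·56 + 35; 56 = 1·35 + 21; 35 = 1·21 + 14; 21 = 1·14 + 7; 14 = 2·7 + 0. Last nonzero remainder: 7.

7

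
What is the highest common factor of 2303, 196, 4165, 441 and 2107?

2303 = 7² · 47; 196 = 2² · 7²; 4165 = 5 · 7² · 17; 441 = 3² · 7²; 2107 = 7² · 43
gcd takes min exponent of each prime: 7² = 49

49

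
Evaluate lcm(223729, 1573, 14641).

351925717

223729 = 11² · 43²; 1573 = 11² · 13; 14641 = 11⁴
lcm takes max exponent of each prime: 11⁴ · 13 · 43² = 351925717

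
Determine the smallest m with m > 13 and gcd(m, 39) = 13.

26

gcd(m, 39) = 13 forces 13 | m; write m = 13s. Then gcd(13s, 13·3) = 13·gcd(s, 3), so need gcd(s, 3) = 1.
13s > 13 gives s ≥ 2. The least s ≥ 2 coprime to 3 is 2, so m = 13·2 = 26.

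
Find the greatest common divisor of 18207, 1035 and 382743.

gcd(18207, 1035): 18207 = 17·1035 + 612; 1035 = 1·612 + 423; 612 = 1·423 + 189; 423 = 2·189 + 45; 189 = 4·45 + 9; 45 = 5·9 + 0 → 9
gcd(9, 382743): 382743 = 42527·9 + 0 → 9

9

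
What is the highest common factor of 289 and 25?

Euclid: 289 = 11·25 + 14; 25 = 1·14 + 11; 14 = 1·11 + 3; 11 = 3·3 + 2; 3 = 1·2 + 1; 2 = 2·1 + 0. Last nonzero remainder: 1.

1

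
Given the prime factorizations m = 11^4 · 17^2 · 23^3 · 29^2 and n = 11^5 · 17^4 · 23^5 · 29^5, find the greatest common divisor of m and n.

43296031136303

min exponent per shared prime: 11^4 · 17^2 · 23^3 · 29^2 = 43296031136303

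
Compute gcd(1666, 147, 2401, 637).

gcd(1666, 147): 1666 = 11·147 + 49; 147 = 3·49 + 0 → 49
gcd(49, 2401): 2401 = 49·49 + 0 → 49
gcd(49, 637): 637 = 13·49 + 0 → 49

49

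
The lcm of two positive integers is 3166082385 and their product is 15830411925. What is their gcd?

5

gcd·lcm = product, so gcd = 15830411925/3166082385 = 5.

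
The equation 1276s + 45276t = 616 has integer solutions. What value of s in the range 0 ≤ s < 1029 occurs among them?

994

Reduce mod 45276: 1276s ≡ 616 (mod 45276). With g = gcd(1276, 45276) = 44 dividing 616, divide through: 29s ≡ 14 (mod 1029).
Since gcd(29, 1029) = 1, s ≡ 14·(29)⁻¹ ≡ 994 (mod 1029). Smallest non-negative: 994.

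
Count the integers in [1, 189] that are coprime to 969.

Prime factors of 969: 3, 17, 19. Count integers ≤ 189 divisible by none of them.
By inclusion–exclusion: 189 − ⌊189/3⌋ − ⌊189/17⌋ − ⌊189/19⌋ + ⌊189/51⌋ + ⌊189/57⌋ + ⌊189/323⌋ − ⌊189/969⌋ = 112.

112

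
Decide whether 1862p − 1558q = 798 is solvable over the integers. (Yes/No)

By Bézout, 1862p − 1558q = 798 has integer solutions iff gcd(1862, 1558) | 798.
Euclid: 1862 = 1·1558 + 304; 1558 = 5·304 + 38; 304 = 8·38 + 0. gcd = 38; 798 mod 38 = 0. Yes.

Yes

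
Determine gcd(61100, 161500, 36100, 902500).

61100 = 2² · 5² · 13 · 47; 161500 = 2² · 5³ · 17 · 19; 36100 = 2² · 5² · 19²; 902500 = 2² · 5⁴ · 19²
gcd takes min exponent of each prime: 2² · 5² = 100

100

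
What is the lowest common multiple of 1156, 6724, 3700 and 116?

52127305700

1156 = 2² · 17²; 6724 = 2² · 41²; 3700 = 2² · 5² · 37; 116 = 2² · 29
lcm takes max exponent of each prime: 2² · 5² · 17² · 29 · 37 · 41² = 52127305700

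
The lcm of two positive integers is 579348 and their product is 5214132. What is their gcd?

From gcd × lcm = uv: gcd = 5214132 / 579348 = 9.

9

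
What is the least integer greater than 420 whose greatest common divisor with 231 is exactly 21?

441

Multiples of 21 above 420: 21·21, 21·22, … . Need the cofactor coprime to 231/21 = 11.
Checking s = 21, 22, … the first with gcd(s, 11) = 1 is s = 21, giving 441.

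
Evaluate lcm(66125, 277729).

18364830125

gcd first: 277729 = 4·66125 + 13229; 66125 = 4·13229 + 13209; 13229 = 1·13209 + 20; 13209 = 660·20 + 9; 20 = 2·9 + 2; 9 = 4·2 + 1; 2 = 2·1 + 0 → gcd = 1
lcm = 66125·277729/gcd = 18364830125/1 = 18364830125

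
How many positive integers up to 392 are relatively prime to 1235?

275

1235 = 5·13·19. Inclusion–exclusion on these primes:
392 − ⌊392/5⌋ − ⌊392/13⌋ − ⌊392/19⌋ + ⌊392/65⌋ + ⌊392/95⌋ + ⌊392/247⌋ − ⌊392/1235⌋ = 275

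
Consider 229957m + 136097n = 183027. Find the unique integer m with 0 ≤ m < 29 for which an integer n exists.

Reduce mod 136097: 229957m ≡ 183027 (mod 136097). With g = gcd(229957, 136097) = 4693 dividing 183027, divide through: 49m ≡ 39 (mod 29).
Since gcd(49, 29) = 1, m ≡ 39·(49)⁻¹ ≡ 15 (mod 29). Smallest non-negative: 15.

15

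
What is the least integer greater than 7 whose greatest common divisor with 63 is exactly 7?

Multiples of 7 above 7: 7·2, 7·3, … . Need the cofactor coprime to 63/7 = 9.
Checking s = 2, 3, … the first with gcd(s, 9) = 1 is s = 2, giving 14.

14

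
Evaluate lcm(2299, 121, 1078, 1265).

lcm(2299, 121) = 2299·121/gcd = 278179/121 = 2299
lcm(2299, 1078) = 2299·1078/gcd = 2478322/11 = 225302
lcm(225302, 1265) = 225302·1265/gcd = 285007030/11 = 25909730

25909730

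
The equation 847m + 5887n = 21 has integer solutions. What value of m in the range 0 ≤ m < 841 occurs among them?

424

gcd(847, 5887) = 7 (Euclid: 5887 = 6·847 + 805; 847 = 1·805 + 42; 805 = 19·42 + 7; 42 = 6·7 + 0), and 7 | 21.
Extended Euclid: 847·(-139) + 5887·(20) = 7. Scale by 3: m₀ = -417.
General solution m = m₀ + 841t; reducing mod 841 gives m = 424 (and n = -61).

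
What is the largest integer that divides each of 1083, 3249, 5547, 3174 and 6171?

3

1083 = 3 · 19²; 3249 = 3² · 19²; 5547 = 3 · 43²; 3174 = 2 · 3 · 23²; 6171 = 3 · 11² · 17
gcd takes min exponent of each prime: 3 = 3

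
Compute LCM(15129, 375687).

15129 = 3² · 41²; 375687 = 3² · 13³ · 19
max exponents: 3² · 13³ · 19 · 41² = 631529847

631529847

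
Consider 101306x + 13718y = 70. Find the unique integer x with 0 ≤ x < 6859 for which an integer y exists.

Reduce mod 13718: 101306x ≡ 70 (mod 13718). With g = gcd(101306, 13718) = 2 dividing 70, divide through: 50653x ≡ 35 (mod 6859).
Since gcd(50653, 6859) = 1, x ≡ 35·(50653)⁻¹ ≡ 1390 (mod 6859). Smallest non-negative: 1390.

1390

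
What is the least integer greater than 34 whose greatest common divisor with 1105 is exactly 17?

1105 = 17·65. Any m with gcd(m, 1105) = 17 is a multiple of 17, say 17s, with s coprime to 65.
Need s > 34/17, so s ≥ 3. First s ≥ 3 with gcd(s, 65) = 1 is s = 3. Thus m = 17·3 = 51.

51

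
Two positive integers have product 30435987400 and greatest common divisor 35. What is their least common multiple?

869599640

Since gcd(m,n)·lcm(m,n) = mn, lcm = 30435987400/35 = 869599640.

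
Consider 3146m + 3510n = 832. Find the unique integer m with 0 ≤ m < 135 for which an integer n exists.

gcd(3146, 3510) = 26 (Euclid: 3510 = 1·3146 + 364; 3146 = 8·364 + 234; 364 = 1·234 + 130; 234 = 1·130 + 104; 130 = 1·104 + 26; 104 = 4·26 + 0), and 26 | 832.
Extended Euclid: 3146·(-29) + 3510·(26) = 26. Scale by 32: m₀ = -928.
General solution m = m₀ + 135t; reducing mod 135 gives m = 17 (and n = -15).

17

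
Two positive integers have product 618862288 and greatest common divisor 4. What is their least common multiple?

For any two positive integers, gcd × lcm equals their product. Hence lcm = 618862288 / 4 = 154715572.

154715572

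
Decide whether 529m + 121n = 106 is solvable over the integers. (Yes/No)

Yes

gcd(529, 121): 529 = 4·121 + 45; 121 = 2·45 + 31; 45 = 1·31 + 14; 31 = 2·14 + 3; 14 = 4·3 + 2; 3 = 1·2 + 1; 2 = 2·1 + 0 → 1
1 divides 106, so a solution exists.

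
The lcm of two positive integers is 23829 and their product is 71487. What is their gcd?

3

gcd·lcm = product, so gcd = 71487/23829 = 3.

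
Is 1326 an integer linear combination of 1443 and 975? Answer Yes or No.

Yes

By Bézout, 1443u + 975v = 1326 has integer solutions iff gcd(1443, 975) | 1326.
Euclid: 1443 = 1·975 + 468; 975 = 2·468 + 39; 468 = 12·39 + 0. gcd = 39; 1326 mod 39 = 0. Yes.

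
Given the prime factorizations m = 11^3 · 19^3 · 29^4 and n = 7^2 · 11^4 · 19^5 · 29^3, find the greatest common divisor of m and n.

222655204981

min exponent per shared prime: 11^3 · 19^3 · 29^3 = 222655204981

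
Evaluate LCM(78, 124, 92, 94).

5227716

78 = 2 · 3 · 13; 124 = 2² · 31; 92 = 2² · 23; 94 = 2 · 47
lcm takes max exponent of each prime: 2² · 3 · 13 · 23 · 31 · 47 = 5227716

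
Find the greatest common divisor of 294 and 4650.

294 = 2 · 3 · 7²
4650 = 2 · 3 · 5² · 31
Common: 2 · 3 = 6

6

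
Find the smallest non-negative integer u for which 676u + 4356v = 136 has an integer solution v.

Euclid: 4356 = 6·676 + 300; 676 = 2·300 + 76; 300 = 3·76 + 72; 76 = 1·72 + 4; 72 = 18·4 + 0 → gcd = 4; 136 = 4·34.
Back-substitution yields 676·(58) + 4356·(-9) = 4, so one solution is u = 58·34 = 1972, v = -9·34 = -306.
Solutions in u differ by 4356/4 = 1089; the one in [0, 1089) is 1972 mod 1089 = 883.

883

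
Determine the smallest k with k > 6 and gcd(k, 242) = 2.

8

Multiples of 2 above 6: 2·4, 2·5, … . Need the cofactor coprime to 242/2 = 121.
Checking s = 4, 5, … the first with gcd(s, 121) = 1 is s = 4, giving 8.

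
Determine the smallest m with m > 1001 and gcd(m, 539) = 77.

1155

Multiples of 77 above 1001: 77·14, 77·15, … . Need the cofactor coprime to 539/77 = 7.
Checking s = 14, 15, … the first with gcd(s, 7) = 1 is s = 15, giving 1155.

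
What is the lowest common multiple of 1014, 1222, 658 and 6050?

1014 = 2 · 3 · 13²; 1222 = 2 · 13 · 47; 658 = 2 · 7 · 47; 6050 = 2 · 5² · 11²
lcm takes max exponent of each prime: 2 · 3 · 5² · 7 · 11² · 13² · 47 = 1009158150

1009158150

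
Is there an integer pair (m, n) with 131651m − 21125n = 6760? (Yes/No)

By Bézout, 131651m − 21125n = 6760 has integer solutions iff gcd(131651, 21125) | 6760.
Euclid: 131651 = 6·21125 + 4901; 21125 = 4·4901 + 1521; 4901 = 3·1521 + 338; 1521 = 4·338 + 169; 338 = 2·169 + 0. gcd = 169; 6760 mod 169 = 0. Yes.

Yes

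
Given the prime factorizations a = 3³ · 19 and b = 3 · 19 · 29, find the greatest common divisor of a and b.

min exponent per shared prime: 3 · 19 = 57

57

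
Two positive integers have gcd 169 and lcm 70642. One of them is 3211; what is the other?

3718

Using mn = gcd(m,n)·lcm(m,n) = 169·70642 = 11938498, we get n = 11938498/3211 = 3718.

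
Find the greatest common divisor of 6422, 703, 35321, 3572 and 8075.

6422 = 2 · 13² · 19; 703 = 19 · 37; 35321 = 11 · 13² · 19; 3572 = 2² · 19 · 47; 8075 = 5² · 17 · 19
gcd takes min exponent of each prime: 19 = 19

19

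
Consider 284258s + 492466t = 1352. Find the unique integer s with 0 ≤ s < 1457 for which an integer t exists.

gcd(284258, 492466) = 338 (Euclid: 492466 = 1·284258 + 208208; 284258 = 1·208208 + 76050; 208208 = 2·76050 + 56108; 76050 = 1·56108 + 19942; 56108 = 2·19942 + 16224; 19942 = 1·16224 + 3718; 16224 = 4·3718 + 1352; 3718 = 2·1352 + 1014; 1352 = 1·1014 + 338; 1014 = 3·338 + 0), and 338 | 1352.
Extended Euclid: 284258·(-395) + 492466·(228) = 338. Scale by 4: s₀ = -1580.
General solution s = s₀ + 1457k; reducing mod 1457 gives s = 1334 (and t = -770).

1334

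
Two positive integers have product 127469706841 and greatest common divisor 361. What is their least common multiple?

gcd·lcm = product, so lcm = 127469706841/361 = 353101681.

353101681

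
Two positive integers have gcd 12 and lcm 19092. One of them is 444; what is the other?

516

Using ab = gcd(a,b)·lcm(a,b) = 12·19092 = 229104, we get b = 229104/444 = 516.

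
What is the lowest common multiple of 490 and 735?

gcd first: 735 = 1·490 + 245; 490 = 2·245 + 0 → gcd = 245
lcm = 490·735/gcd = 360150/245 = 1470

1470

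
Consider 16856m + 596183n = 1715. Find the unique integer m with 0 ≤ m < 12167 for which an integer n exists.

7463

Reduce mod 596183: 16856m ≡ 1715 (mod 596183). With g = gcd(16856, 596183) = 49 dividing 1715, divide through: 344m ≡ 35 (mod 12167).
Since gcd(344, 12167) = 1, m ≡ 35·(344)⁻¹ ≡ 7463 (mod 12167). Smallest non-negative: 7463.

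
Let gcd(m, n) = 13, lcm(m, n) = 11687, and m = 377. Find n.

m·n = gcd·lcm = 13·11687 = 151931, so n = 151931/377 = 403.

403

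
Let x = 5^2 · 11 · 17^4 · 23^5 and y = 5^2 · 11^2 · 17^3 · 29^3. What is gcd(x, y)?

1351075

min exponent per shared prime: 5^2 · 11 · 17^3 = 1351075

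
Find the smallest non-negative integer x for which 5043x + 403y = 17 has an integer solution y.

113

gcd(5043, 403) = 1 (Euclid: 5043 = 12·403 + 207; 403 = 1·207 + 196; 207 = 1·196 + 11; 196 = 17·11 + 9; 11 = 1·9 + 2; 9 = 4·2 + 1; 2 = 2·1 + 0), and 1 | 17.
Extended Euclid: 5043·(-183) + 403·(2290) = 1. Scale by 17: x₀ = -3111.
General solution x = x₀ + 403t; reducing mod 403 gives x = 113 (and y = -1414).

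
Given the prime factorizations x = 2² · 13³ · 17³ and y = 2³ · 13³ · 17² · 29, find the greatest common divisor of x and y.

2539732

min exponent per shared prime: 2² · 13³ · 17² = 2539732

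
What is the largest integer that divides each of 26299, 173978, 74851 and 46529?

26299 = 7 · 13 · 17²; 173978 = 2 · 7 · 17² · 43; 74851 = 7 · 17² · 37; 46529 = 7 · 17² · 23
gcd takes min exponent of each prime: 7 · 17² = 2023

2023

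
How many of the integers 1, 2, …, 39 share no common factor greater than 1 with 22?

22 = 2·11. Inclusion–exclusion on these primes:
39 − ⌊39/2⌋ − ⌊39/11⌋ + ⌊39/22⌋ = 18

18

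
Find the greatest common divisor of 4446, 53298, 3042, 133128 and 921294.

gcd(4446, 53298): 53298 = 11·4446 + 4392; 4446 = 1·4392 + 54; 4392 = 81·54 + 18; 54 = 3·18 + 0 → 18
gcd(18, 3042): 3042 = 169·18 + 0 → 18
gcd(18, 133128): 133128 = 7396·18 + 0 → 18
gcd(18, 921294): 921294 = 51183·18 + 0 → 18

18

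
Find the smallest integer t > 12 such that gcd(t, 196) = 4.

196 = 4·49. Any t with gcd(t, 196) = 4 is a multiple of 4, say 4s, with s coprime to 49.
Need s > 12/4, so s ≥ 4. First s ≥ 4 with gcd(s, 49) = 1 is s = 4. Thus t = 4·4 = 16.

16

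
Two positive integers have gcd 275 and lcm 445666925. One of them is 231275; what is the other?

Using uv = gcd(u,v)·lcm(u,v) = 275·445666925 = 122558404375, we get v = 122558404375/231275 = 529925.

529925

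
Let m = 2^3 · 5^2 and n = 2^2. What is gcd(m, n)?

4

min exponent per shared prime: 2^2 = 4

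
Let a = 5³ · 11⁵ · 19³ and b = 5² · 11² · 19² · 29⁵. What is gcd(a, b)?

1092025

min exponent per shared prime: 5² · 11² · 19² = 1092025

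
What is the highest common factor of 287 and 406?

287 = 7 · 41
406 = 2 · 7 · 29
Common: 7 = 7

7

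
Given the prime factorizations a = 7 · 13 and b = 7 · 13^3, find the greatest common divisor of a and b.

91

min exponent per shared prime: 7 · 13 = 91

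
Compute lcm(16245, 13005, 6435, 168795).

228932776215

lcm(16245, 13005) = 16245·13005/gcd = 211266225/45 = 4694805
lcm(4694805, 6435) = 4694805·6435/gcd = 30211070175/45 = 671357115
lcm(671357115, 168795) = 671357115·168795/gcd = 113321724226425/495 = 228932776215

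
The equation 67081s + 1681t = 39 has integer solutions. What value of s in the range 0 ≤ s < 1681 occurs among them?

1205

Reduce mod 1681: 67081s ≡ 39 (mod 1681). With g = gcd(67081, 1681) = 1 dividing 39, divide through: 67081s ≡ 39 (mod 1681).
Since gcd(67081, 1681) = 1, s ≡ 39·(67081)⁻¹ ≡ 1205 (mod 1681). Smallest non-negative: 1205.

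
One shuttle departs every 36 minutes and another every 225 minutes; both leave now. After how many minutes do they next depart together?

900

36 = 2² · 3²; 225 = 3² · 5²
max exponents: 2² · 3² · 5² = 900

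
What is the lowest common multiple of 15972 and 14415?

gcd first: 15972 = 1·14415 + 1557; 14415 = 9·1557 + 402; 1557 = 3·402 + 351; 402 = 1·351 + 51; 351 = 6·51 + 45; 51 = 1·45 + 6; 45 = 7·6 + 3; 6 = 2·3 + 0 → gcd = 3
lcm = 15972·14415/gcd = 230236380/3 = 76745460

76745460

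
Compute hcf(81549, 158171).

81549 = 3² · 13 · 17 · 41
158171 = 13 · 23³
Common: 13 = 13

13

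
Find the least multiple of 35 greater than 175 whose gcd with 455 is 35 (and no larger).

210

455 = 35·13. Any k with gcd(k, 455) = 35 is a multiple of 35, say 35s, with s coprime to 13.
Need s > 175/35, so s ≥ 6. First s ≥ 6 with gcd(s, 13) = 1 is s = 6. Thus k = 35·6 = 210.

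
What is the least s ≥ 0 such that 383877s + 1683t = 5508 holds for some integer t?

3

Euclid: 383877 = 228·1683 + 153; 1683 = 11·153 + 0 → gcd = 153; 5508 = 153·36.
Back-substitution yields 383877·(1) + 1683·(-228) = 153, so one solution is s = 1·36 = 36, t = -228·36 = -8208.
Solutions in s differ by 1683/153 = 11; the one in [0, 11) is 36 mod 11 = 3.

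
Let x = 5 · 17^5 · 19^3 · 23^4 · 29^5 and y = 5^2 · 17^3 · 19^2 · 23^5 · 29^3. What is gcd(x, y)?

min exponent per shared prime: 5 · 17^3 · 19^2 · 23^4 · 29^3 = 60524234900856785

60524234900856785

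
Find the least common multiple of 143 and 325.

143 = 11 · 13; 325 = 5² · 13
max exponents: 5² · 11 · 13 = 3575

3575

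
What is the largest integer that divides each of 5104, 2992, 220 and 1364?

gcd(5104, 2992): 5104 = 1·2992 + 2112; 2992 = 1·2112 + 880; 2112 = 2·880 + 352; 880 = 2·352 + 176; 352 = 2·176 + 0 → 176
gcd(176, 220): 220 = 1·176 + 44; 176 = 4·44 + 0 → 44
gcd(44, 1364): 1364 = 31·44 + 0 → 44

44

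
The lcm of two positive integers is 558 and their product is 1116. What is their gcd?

2

From gcd × lcm = ab: gcd = 1116 / 558 = 2.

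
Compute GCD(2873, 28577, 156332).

17

2873 = 13² · 17; 28577 = 17 · 41²; 156332 = 2² · 11² · 17 · 19
gcd takes min exponent of each prime: 17 = 17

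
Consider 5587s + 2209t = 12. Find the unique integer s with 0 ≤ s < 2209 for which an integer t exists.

1079

Reduce mod 2209: 5587s ≡ 12 (mod 2209). With g = gcd(5587, 2209) = 1 dividing 12, divide through: 5587s ≡ 12 (mod 2209).
Since gcd(5587, 2209) = 1, s ≡ 12·(5587)⁻¹ ≡ 1079 (mod 2209). Smallest non-negative: 1079.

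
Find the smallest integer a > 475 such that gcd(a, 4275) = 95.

gcd(a, 4275) = 95 forces 95 | a; write a = 95s. Then gcd(95s, 95·45) = 95·gcd(s, 45), so need gcd(s, 45) = 1.
95s > 475 gives s ≥ 6. The least s ≥ 6 coprime to 45 is 7, so a = 95·7 = 665.

665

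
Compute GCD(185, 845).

Euclid: 845 = 4·185 + 105; 185 = 1·105 + 80; 105 = 1·80 + 25; 80 = 3·25 + 5; 25 = 5·5 + 0. Last nonzero remainder: 5.

5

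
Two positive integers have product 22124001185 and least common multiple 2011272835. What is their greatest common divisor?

gcd·lcm = product, so gcd = 22124001185/2011272835 = 11.

11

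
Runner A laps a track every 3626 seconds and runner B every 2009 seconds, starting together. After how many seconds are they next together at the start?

148666

gcd first: 3626 = 1·2009 + 1617; 2009 = 1·1617 + 392; 1617 = 4·392 + 49; 392 = 8·49 + 0 → gcd = 49
lcm = 3626·2009/gcd = 7284634/49 = 148666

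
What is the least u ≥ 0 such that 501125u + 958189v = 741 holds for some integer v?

38492

Reduce mod 958189: 501125u ≡ 741 (mod 958189). With g = gcd(501125, 958189) = 19 dividing 741, divide through: 26375u ≡ 39 (mod 50431).
Since gcd(26375, 50431) = 1, u ≡ 39·(26375)⁻¹ ≡ 38492 (mod 50431). Smallest non-negative: 38492.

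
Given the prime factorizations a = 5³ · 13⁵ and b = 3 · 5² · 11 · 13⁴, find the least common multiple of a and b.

max exponent per prime: 3 · 5³ · 11 · 13⁵ = 1531583625

1531583625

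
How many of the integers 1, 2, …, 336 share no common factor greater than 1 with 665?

218

665 = 5·7·19. Inclusion–exclusion on these primes:
336 − ⌊336/5⌋ − ⌊336/7⌋ − ⌊336/19⌋ + ⌊336/35⌋ + ⌊336/95⌋ + ⌊336/133⌋ − ⌊336/665⌋ = 218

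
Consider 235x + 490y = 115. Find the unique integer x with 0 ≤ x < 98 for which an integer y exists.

Reduce mod 490: 235x ≡ 115 (mod 490). With g = gcd(235, 490) = 5 dividing 115, divide through: 47x ≡ 23 (mod 98).
Since gcd(47, 98) = 1, x ≡ 23·(47)⁻¹ ≡ 13 (mod 98). Smallest non-negative: 13.

13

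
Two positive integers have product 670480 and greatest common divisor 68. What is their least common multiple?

gcd·lcm = product, so lcm = 670480/68 = 9860.

9860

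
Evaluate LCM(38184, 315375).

gcd first: 315375 = 8·38184 + 9903; 38184 = 3·9903 + 8475; 9903 = 1·8475 + 1428; 8475 = 5·1428 + 1335; 1428 = 1·1335 + 93; 1335 = 14·93 + 33; 93 = 2·33 + 27; 33 = 1·27 + 6; 27 = 4·6 + 3; 6 = 2·3 + 0 → gcd = 3
lcm = 38184·315375/gcd = 12042279000/3 = 4014093000

4014093000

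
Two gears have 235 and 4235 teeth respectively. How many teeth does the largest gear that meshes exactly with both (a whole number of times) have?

5

235 = 5 · 47
4235 = 5 · 7 · 11²
Common: 5 = 5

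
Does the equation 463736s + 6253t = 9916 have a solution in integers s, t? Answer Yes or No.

gcd(463736, 6253): 463736 = 74·6253 + 1014; 6253 = 6·1014 + 169; 1014 = 6·169 + 0 → 169
169 does not divide 9916, so a solution does not exist.

No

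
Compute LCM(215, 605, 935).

215 = 5 · 43; 605 = 5 · 11²; 935 = 5 · 11 · 17
lcm takes max exponent of each prime: 5 · 11² · 17 · 43 = 442255

442255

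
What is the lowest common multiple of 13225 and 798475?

gcd first: 798475 = 60·13225 + 4975; 13225 = 2·4975 + 3275; 4975 = 1·3275 + 1700; 3275 = 1·1700 + 1575; 1700 = 1·1575 + 125; 1575 = 12·125 + 75; 125 = 1·75 + 50; 75 = 1·50 + 25; 50 = 2·25 + 0 → gcd = 25
lcm = 13225·798475/gcd = 10559831875/25 = 422393275

422393275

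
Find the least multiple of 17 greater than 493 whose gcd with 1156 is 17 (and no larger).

527

1156 = 17·68. Any a with gcd(a, 1156) = 17 is a multiple of 17, say 17s, with s coprime to 68.
Need s > 493/17, so s ≥ 30. First s ≥ 30 with gcd(s, 68) = 1 is s = 31. Thus a = 17·31 = 527.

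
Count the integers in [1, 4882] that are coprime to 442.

442 = 2·13·17. Inclusion–exclusion on these primes:
4882 − ⌊4882/2⌋ − ⌊4882/13⌋ − ⌊4882/17⌋ + ⌊4882/26⌋ + ⌊4882/34⌋ + ⌊4882/221⌋ − ⌊4882/442⌋ = 2120

2120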